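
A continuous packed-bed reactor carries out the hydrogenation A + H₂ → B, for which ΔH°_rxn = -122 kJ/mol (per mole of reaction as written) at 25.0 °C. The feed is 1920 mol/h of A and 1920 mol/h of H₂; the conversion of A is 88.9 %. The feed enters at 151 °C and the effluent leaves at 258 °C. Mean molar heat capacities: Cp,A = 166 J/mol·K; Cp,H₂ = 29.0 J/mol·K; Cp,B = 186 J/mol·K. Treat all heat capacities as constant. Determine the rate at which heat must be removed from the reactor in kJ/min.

Q_out = 2860 kJ/min

Extent of reaction ξ = 0.889 × 1920 = 1706.9 mol/h
Reaction term: ξ·ΔH°_rxn = 1706.9 × -122 = -208240 kJ/h
Sensible, feed 151→25 °C: -47174 kJ/h
Outlet flows (mol/h): A 213.12, H₂ 213.12, B 1706.9
Sensible, products 25→258 °C: 83656 kJ/h
Q = ΔH = -171760 kJ/h = -47.711 kW
Heat removed = 2862.6 kJ/min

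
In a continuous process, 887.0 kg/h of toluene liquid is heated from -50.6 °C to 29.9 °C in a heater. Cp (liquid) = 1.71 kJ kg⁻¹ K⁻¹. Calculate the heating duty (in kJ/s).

Q = ṁ·Cp·ΔT = 887.0 × 1.71 × (29.9 − -50.6) = 122100 kJ/h
Converting: 122100 / 3600 s = 33.917 kW

Q = 33.9 kJ/s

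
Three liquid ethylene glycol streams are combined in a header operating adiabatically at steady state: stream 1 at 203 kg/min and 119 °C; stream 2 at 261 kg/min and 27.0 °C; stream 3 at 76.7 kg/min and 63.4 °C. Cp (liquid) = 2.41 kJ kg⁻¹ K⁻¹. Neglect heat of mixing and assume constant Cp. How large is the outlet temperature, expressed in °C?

T_out = 66.7 °C

Adiabatic, steady state ⇒ Σ ṁᵢCp,ᵢ(T_out − Tᵢ) = 0
Σ ṁᵢCp,ᵢTᵢ = 203×2.41×119 + 261×2.41×27.0 + 76.7×2.41×63.4 = 86921
Σ ṁᵢCp,ᵢ = 203×2.41 + 261×2.41 + 76.7×2.41 = 1303.1
T_out = 86921 / 1303.1 = 66.704 °C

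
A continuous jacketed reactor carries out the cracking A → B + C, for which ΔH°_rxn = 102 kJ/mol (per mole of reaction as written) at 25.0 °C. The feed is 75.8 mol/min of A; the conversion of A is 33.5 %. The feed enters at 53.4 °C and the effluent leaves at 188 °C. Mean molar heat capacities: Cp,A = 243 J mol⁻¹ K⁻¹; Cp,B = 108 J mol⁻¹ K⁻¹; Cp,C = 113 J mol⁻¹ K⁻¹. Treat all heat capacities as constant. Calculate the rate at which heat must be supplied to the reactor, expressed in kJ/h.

Q_in = 299000 kJ/h

Extent of reaction ξ = 0.335 × 75.8 = 25.393 mol/min
Reaction term: ξ·ΔH°_rxn = 25.393 × 102 = 2590.1 kJ/min
Sensible, feed 53.4→25 °C: -523.11 kJ/min
Outlet flows (mol/min): A 50.407, B 25.393, C 25.393
Sensible, products 25→188 °C: 2911.3 kJ/min
Q = ΔH = 4978.3 kJ/min = 82.971 kW
Heat supplied = 298700 kJ/h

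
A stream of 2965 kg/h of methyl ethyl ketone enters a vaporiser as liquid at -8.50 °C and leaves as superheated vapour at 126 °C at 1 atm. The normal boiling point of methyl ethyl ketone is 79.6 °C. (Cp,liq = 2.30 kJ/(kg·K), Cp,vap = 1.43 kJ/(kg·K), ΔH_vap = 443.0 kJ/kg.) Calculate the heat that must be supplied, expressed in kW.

Q = 586 kW

liquid -8.50→79.6 °C: 202.63 kJ/kg
vaporisation at 79.6 °C: 443 kJ/kg
vapour 79.6→126 °C: 66.352 kJ/kg
Δh = 202.63 + 443 + 66.352 = 711.98 kJ/kg
Q = ṁ·Δh = 2965 kg/h × 711.98 kJ/kg = 2.111e+06 kJ/h
|Q| = 586.4 kW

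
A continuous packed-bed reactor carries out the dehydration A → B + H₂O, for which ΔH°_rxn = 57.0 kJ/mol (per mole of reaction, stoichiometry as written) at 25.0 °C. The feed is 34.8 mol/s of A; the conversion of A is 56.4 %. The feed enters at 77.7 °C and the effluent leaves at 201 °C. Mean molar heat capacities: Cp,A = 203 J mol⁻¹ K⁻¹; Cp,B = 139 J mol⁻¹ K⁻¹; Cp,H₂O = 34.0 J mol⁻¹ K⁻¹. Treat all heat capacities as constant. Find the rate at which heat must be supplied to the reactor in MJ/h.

Extent of reaction ξ = 0.564 × 34.8 = 19.627 mol/s
Reaction term: ξ·ΔH°_rxn = 19.627 × 57.0 = 1118.8 kJ/s
Sensible, feed 77.7→25 °C: -372.29 kJ/s
Outlet flows (mol/s): A 15.173, B 19.627, H₂O 19.627
Sensible, products 25→201 °C: 1139.7 kJ/s
Q = ΔH = 1886.2 kJ/s = 1886.2 kW
Heat supplied = 6790.2 MJ/h

Q_in = 6790 MJ/h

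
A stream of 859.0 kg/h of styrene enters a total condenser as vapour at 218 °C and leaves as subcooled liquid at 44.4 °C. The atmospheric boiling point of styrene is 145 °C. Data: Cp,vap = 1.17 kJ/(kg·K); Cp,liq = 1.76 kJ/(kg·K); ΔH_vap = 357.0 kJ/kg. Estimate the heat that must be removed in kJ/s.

vapour 218→145 °C: -85.41 kJ/kg
condensation at 145 °C: -357 kJ/kg
liquid 145→44.4 °C: -177.06 kJ/kg
Δh = -85.41 + -357 + -177.06 = -619.47 kJ/kg
Q = ṁ·Δh = 859.0 kg/h × -619.47 kJ/kg = -532120 kJ/h
|Q| = 147.81 kW

Q_c = 148 kJ/s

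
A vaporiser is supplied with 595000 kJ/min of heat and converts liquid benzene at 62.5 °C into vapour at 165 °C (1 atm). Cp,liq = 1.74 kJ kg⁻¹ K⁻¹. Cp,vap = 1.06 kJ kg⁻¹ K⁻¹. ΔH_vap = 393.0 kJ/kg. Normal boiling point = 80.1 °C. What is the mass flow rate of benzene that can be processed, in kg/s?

ṁ = 19.3 kg/s

Δh = 1.74×(80.1−62.5) + 393.0 + 1.06×(165−80.1) = 513.62 kJ/kg
Q = 595000 kJ/min = 9916.7 kJ/s = 9916.7 kJ/s
ṁ = Q/Δh = 9916.7 / 513.62 = 19.307 kg/s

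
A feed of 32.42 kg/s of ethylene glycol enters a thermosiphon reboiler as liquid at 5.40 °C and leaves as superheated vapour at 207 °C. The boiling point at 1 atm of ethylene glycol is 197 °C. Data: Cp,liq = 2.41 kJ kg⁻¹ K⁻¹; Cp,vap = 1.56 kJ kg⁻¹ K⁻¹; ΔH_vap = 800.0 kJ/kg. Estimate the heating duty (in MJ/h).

liquid 5.40→197 °C: 461.76 kJ/kg
vaporisation at 197 °C: 800 kJ/kg
vapour 197→207 °C: 15.6 kJ/kg
Δh = 461.76 + 800 + 15.6 = 1277.4 kJ/kg
Q = ṁ·Δh = 32.42 kg/s × 1277.4 kJ/kg = 41412 kJ/s
|Q| = 41412 kW = 149080 MJ/h

Q = 149000 MJ/h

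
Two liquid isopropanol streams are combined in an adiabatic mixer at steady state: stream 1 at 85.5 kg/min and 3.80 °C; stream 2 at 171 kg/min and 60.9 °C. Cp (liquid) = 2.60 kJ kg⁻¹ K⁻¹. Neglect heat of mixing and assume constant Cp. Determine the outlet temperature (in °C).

Energy balance with Q = 0: Σ ṁᵢCp,ᵢ(T_out − Tᵢ) = 0
T_out = Σ ṁᵢCp,ᵢTᵢ / Σ ṁᵢCp,ᵢ
      = 27921 / 666.9 = 41.867 °C

T_out = 41.9 °C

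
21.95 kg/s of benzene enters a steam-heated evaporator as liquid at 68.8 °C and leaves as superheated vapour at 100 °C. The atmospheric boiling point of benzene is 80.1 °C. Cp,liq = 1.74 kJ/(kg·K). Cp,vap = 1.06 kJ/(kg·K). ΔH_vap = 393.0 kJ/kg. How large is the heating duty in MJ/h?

Q = 34300 MJ/h

liquid 68.8→80.1 °C: 19.662 kJ/kg
vaporisation at 80.1 °C: 393 kJ/kg
vapour 80.1→100 °C: 21.094 kJ/kg
Δh = 19.662 + 393 + 21.094 = 433.76 kJ/kg
Q = ṁ·Δh = 21.95 kg/s × 433.76 kJ/kg = 9520.9 kJ/s
|Q| = 9520.9 kW = 34275 MJ/h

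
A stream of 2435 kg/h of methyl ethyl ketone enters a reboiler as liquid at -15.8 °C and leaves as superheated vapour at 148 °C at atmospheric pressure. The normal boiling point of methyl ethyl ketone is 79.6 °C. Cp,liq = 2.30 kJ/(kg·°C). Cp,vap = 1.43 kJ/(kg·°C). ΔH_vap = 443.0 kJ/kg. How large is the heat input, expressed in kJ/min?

Q = 30900 kJ/min

liquid -15.8→79.6 °C: 219.42 kJ/kg
vaporisation at 79.6 °C: 443 kJ/kg
vapour 79.6→148 °C: 97.812 kJ/kg
Δh = 219.42 + 443 + 97.812 = 760.23 kJ/kg
Q = ṁ·Δh = 2435 kg/h × 760.23 kJ/kg = 1.8512e+06 kJ/h
|Q| = 514.21 kW = 30853 kJ/min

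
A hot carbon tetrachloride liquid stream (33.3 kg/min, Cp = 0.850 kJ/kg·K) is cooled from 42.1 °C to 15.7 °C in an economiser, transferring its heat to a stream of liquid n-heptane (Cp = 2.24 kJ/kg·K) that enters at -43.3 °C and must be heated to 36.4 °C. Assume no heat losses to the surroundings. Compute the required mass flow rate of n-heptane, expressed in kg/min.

Heat released by hot stream: Q = 33.3 × 0.850 × (42.1 − 15.7) = 747.25 kJ/min
Energy balance on cold side (adiabatic exchanger): Q = ṁ_c·Cp_c·(T_c,out − T_c,in)
ṁ_c = 747.25 / [2.24 × (36.4 − -43.3)] = 4.1856 kg/min

ṁ_c = 4.19 kg/min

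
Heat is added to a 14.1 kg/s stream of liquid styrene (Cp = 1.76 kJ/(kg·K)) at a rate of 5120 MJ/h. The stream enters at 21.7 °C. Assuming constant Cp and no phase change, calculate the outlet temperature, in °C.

Q = 5120 MJ/h = 1422.2 kJ/s
ΔT = Q/(ṁ·Cp) = 1422.2/(14.1×1.76) = 57.311 K
T_out = 21.7 + 57.311 = 79.011 °C

T_out = 79.0 °C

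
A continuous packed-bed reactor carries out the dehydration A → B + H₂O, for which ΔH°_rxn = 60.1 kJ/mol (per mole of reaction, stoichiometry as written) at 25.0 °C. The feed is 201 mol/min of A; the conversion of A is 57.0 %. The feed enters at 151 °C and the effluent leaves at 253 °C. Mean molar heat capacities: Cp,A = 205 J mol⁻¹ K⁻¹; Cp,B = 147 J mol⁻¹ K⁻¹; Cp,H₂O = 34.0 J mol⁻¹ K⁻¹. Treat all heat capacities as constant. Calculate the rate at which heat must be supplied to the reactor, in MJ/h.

Q_in = 628 MJ/h

Extent of reaction ξ = 0.570 × 201 = 114.57 mol/min
Reaction term: ξ·ΔH°_rxn = 114.57 × 60.1 = 6885.7 kJ/min
Sensible, feed 151→25 °C: -5191.8 kJ/min
Outlet flows (mol/min): A 86.43, B 114.57, H₂O 114.57
Sensible, products 25→253 °C: 8767.8 kJ/min
Q = ΔH = 10462 kJ/min = 174.36 kW
Heat supplied = 627.7 MJ/h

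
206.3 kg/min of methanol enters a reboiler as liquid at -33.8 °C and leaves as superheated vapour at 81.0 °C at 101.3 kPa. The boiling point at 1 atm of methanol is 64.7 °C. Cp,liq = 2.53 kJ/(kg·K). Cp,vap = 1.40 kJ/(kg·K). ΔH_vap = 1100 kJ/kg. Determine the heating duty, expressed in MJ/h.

liquid -33.8→64.7 °C: 249.2 kJ/kg
vaporisation at 64.7 °C: 1100 kJ/kg
vapour 64.7→81.0 °C: 22.82 kJ/kg
Δh = 249.2 + 1100 + 22.82 = 1372 kJ/kg
Q = ṁ·Δh = 206.3 kg/min × 1372 kJ/kg = 283050 kJ/min
|Q| = 4717.5 kW = 16983 MJ/h

Q = 17000 MJ/h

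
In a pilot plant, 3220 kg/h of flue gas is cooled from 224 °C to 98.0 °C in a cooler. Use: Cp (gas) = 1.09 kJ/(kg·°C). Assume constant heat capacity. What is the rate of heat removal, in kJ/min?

Q_c = 7370 kJ/min

Q = ṁ·Cp·ΔT = 3220 × 1.09 × (98.0 − 224) = -442230 kJ/h
Converting: 442230 / 3600 s = 122.84 kW
Cooling duty = 7370.6 kJ/min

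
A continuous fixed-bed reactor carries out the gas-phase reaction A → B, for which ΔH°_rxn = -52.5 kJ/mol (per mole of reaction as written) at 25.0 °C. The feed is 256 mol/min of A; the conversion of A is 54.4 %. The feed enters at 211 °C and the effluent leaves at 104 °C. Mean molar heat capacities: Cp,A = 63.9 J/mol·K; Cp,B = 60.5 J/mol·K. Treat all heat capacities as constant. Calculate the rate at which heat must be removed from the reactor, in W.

Q_out = 152000 W

Extent of reaction ξ = 0.544 × 256 = 139.26 mol/min
Reaction term: ξ·ΔH°_rxn = 139.26 × -52.5 = -7311.4 kJ/min
Sensible, feed 211→25 °C: -3042.7 kJ/min
Outlet flows (mol/min): A 116.74, B 139.26
Sensible, products 25→104 °C: 1254.9 kJ/min
Q = ΔH = -9099.1 kJ/min = -151.65 kW
Heat removed = 151650 W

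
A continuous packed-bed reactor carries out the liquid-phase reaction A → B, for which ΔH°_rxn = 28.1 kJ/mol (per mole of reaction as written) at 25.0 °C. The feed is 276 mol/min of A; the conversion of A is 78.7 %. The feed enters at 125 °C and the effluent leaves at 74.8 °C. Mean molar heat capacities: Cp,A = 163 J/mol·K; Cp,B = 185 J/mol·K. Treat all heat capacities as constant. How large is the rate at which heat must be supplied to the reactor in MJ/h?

Q_in = 245 MJ/h

Extent of reaction ξ = 0.787 × 276 = 217.21 mol/min
Reaction term: ξ·ΔH°_rxn = 217.21 × 28.1 = 6103.7 kJ/min
Sensible, feed 125→25 °C: -4498.8 kJ/min
Outlet flows (mol/min): A 58.788, B 217.21
Sensible, products 25→74.8 °C: 2478.4 kJ/min
Q = ΔH = 4083.2 kJ/min = 68.054 kW
Heat supplied = 244.99 MJ/h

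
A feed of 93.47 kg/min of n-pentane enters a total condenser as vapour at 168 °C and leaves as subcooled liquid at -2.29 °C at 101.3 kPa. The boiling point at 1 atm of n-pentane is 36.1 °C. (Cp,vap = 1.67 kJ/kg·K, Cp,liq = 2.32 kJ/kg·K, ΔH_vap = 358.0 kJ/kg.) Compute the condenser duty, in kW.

vapour 168→36.1 °C: -220.27 kJ/kg
condensation at 36.1 °C: -358 kJ/kg
liquid 36.1→-2.29 °C: -89.065 kJ/kg
Δh = -220.27 + -358 + -89.065 = -667.34 kJ/kg
Q = ṁ·Δh = 93.47 kg/min × -667.34 kJ/kg = -62376 kJ/min
|Q| = 1039.6 kW

Q_c = 1040 kW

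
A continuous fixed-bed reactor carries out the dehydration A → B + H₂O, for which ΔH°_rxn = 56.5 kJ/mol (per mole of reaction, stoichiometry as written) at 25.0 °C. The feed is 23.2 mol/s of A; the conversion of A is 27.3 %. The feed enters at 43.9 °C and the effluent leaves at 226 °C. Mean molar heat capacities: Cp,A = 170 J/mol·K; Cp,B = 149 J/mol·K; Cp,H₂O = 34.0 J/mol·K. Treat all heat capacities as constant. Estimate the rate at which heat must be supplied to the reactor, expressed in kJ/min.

Extent of reaction ξ = 0.273 × 23.2 = 6.3336 mol/s
Reaction term: ξ·ΔH°_rxn = 6.3336 × 56.5 = 357.85 kJ/s
Sensible, feed 43.9→25 °C: -74.542 kJ/s
Outlet flows (mol/s): A 16.866, B 6.3336, H₂O 6.3336
Sensible, products 25→226 °C: 809.29 kJ/s
Q = ΔH = 1092.6 kJ/s = 1092.6 kW
Heat supplied = 65556 kJ/min

Q_in = 65600 kJ/min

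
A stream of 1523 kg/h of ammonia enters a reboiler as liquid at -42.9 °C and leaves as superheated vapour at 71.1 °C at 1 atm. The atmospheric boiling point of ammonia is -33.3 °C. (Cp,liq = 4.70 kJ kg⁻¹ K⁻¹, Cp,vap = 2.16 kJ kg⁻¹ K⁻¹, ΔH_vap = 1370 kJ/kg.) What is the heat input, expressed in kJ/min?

Q = 41600 kJ/min

liquid -42.9→-33.3 °C: 45.12 kJ/kg
vaporisation at -33.3 °C: 1370 kJ/kg
vapour -33.3→71.1 °C: 225.5 kJ/kg
Δh = 45.12 + 1370 + 225.5 = 1640.6 kJ/kg
Q = ṁ·Δh = 1523 kg/h × 1640.6 kJ/kg = 2.4987e+06 kJ/h
|Q| = 694.08 kW = 41645 kJ/min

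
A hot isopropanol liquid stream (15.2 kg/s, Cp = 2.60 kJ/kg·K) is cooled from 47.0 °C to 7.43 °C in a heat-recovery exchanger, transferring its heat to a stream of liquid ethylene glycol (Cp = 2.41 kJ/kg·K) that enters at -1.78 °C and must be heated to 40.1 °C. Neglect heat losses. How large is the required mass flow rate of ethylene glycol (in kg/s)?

ṁ_c = 15.5 kg/s

Heat released by hot stream: Q = 15.2 × 2.60 × (47.0 − 7.43) = 1563.8 kJ/s
Energy balance on cold side (adiabatic exchanger): Q = ṁ_c·Cp_c·(T_c,out − T_c,in)
ṁ_c = 1563.8 / [2.41 × (40.1 − -1.78)] = 15.494 kg/s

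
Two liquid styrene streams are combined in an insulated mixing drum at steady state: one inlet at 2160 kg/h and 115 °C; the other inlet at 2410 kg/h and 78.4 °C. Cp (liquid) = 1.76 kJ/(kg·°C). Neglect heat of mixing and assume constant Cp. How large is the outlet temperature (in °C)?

T_out = 95.7 °C

Adiabatic, steady state ⇒ Σ ṁᵢCp,ᵢ(T_out − Tᵢ) = 0
Σ ṁᵢCp,ᵢTᵢ = 2160×1.76×115 + 2410×1.76×78.4 = 769730
Σ ṁᵢCp,ᵢ = 2160×1.76 + 2410×1.76 = 8043.2
T_out = 769730 / 8043.2 = 95.699 °C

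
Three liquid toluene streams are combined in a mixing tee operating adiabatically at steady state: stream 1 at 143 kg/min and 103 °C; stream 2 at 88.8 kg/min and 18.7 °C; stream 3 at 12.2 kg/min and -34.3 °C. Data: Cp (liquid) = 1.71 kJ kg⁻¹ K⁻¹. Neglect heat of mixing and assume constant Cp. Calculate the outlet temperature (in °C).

T_out = 65.5 °C

Energy balance with Q = 0: Σ ṁᵢCp,ᵢ(T_out − Tᵢ) = 0
Σ ṁᵢCp,ᵢTᵢ = 143×1.71×103 + 88.8×1.71×18.7 + 12.2×1.71×-34.3 = 27311
Σ ṁᵢCp,ᵢ = 143×1.71 + 88.8×1.71 + 12.2×1.71 = 417.24
T_out = 27311 / 417.24 = 65.455 °C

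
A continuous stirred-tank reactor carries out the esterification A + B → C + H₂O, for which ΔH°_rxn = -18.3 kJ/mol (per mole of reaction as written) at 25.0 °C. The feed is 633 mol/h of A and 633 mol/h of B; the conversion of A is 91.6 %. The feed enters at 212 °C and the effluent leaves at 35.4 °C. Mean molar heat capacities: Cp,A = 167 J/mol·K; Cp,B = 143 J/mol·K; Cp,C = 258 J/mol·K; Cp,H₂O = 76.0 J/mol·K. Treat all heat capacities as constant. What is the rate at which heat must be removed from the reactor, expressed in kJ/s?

Extent of reaction ξ = 0.916 × 633 = 579.83 mol/h
Reaction term: ξ·ΔH°_rxn = 579.83 × -18.3 = -10611 kJ/h
Sensible, feed 212→25 °C: -36695 kJ/h
Outlet flows (mol/h): A 53.172, B 53.172, C 579.83, H₂O 579.83
Sensible, products 25→35.4 °C: 2185.5 kJ/h
Q = ΔH = -45120 kJ/h = -12.533 kW
Heat removed = 12.533 kJ/s

Q_out = 12.5 kJ/s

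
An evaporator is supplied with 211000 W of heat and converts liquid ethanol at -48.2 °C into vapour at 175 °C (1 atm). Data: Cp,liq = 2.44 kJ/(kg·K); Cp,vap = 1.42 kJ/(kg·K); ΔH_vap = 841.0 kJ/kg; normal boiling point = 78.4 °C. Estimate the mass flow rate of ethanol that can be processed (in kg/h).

ṁ = 590 kg/h

Δh = 2.44×(78.4−-48.2) + 841.0 + 1.42×(175−78.4) = 1287.1 kJ/kg
Q = 211000 W = 211 kJ/s = 759600 kJ/h
ṁ = Q/Δh = 759600 / 1287.1 = 590.17 kg/h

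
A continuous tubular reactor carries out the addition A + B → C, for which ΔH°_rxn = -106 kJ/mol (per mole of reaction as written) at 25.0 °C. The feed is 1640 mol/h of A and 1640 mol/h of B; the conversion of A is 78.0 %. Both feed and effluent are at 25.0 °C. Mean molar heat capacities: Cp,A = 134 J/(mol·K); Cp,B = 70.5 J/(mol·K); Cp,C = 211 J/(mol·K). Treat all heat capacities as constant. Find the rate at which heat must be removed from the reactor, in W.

Q_out = 37700 W

Extent of reaction ξ = 0.780 × 1640 = 1279.2 mol/h
Reaction term: ξ·ΔH°_rxn = 1279.2 × -106 = -135600 kJ/h
Q = ΔH = -135600 kJ/h = -37.665 kW
Heat removed = 37665 W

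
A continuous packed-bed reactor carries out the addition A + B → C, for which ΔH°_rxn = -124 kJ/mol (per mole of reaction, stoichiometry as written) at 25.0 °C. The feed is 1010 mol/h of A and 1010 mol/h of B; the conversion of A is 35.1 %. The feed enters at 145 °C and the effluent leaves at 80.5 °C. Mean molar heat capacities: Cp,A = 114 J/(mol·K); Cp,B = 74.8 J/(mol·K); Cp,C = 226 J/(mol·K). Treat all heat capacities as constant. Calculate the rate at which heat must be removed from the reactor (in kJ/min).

Q_out = 925 kJ/min

Extent of reaction ξ = 0.351 × 1010 = 354.51 mol/h
Reaction term: ξ·ΔH°_rxn = 354.51 × -124 = -43959 kJ/h
Sensible, feed 145→25 °C: -22883 kJ/h
Outlet flows (mol/h): A 655.49, B 655.49, C 354.51
Sensible, products 25→80.5 °C: 11315 kJ/h
Q = ΔH = -55527 kJ/h = -15.424 kW
Heat removed = 925.44 kJ/min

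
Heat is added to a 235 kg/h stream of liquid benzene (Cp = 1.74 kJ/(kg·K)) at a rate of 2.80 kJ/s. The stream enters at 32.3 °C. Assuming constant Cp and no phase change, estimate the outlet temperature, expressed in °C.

T_out = 57.0 °C

Q = 2.80 kJ/s = 10080 kJ/h
ΔT = Q/(ṁ·Cp) = 10080/(235×1.74) = 24.652 K
T_out = 32.3 + 24.652 = 56.952 °C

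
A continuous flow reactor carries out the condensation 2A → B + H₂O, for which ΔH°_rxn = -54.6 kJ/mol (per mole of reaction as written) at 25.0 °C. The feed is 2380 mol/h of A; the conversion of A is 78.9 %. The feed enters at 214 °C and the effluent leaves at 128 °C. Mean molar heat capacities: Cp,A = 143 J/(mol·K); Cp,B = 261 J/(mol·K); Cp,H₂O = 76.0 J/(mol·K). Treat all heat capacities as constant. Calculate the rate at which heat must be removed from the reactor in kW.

Q_out = 21.0 kW

Extent of reaction ξ = 0.789 × 2380 / 2 = 938.91 mol/h
Reaction term: ξ·ΔH°_rxn = 938.91 × -54.6 = -51264 kJ/h
Sensible, feed 214→25 °C: -64324 kJ/h
Outlet flows (mol/h): A 502.18, B 938.91, H₂O 938.91
Sensible, products 25→128 °C: 39987 kJ/h
Q = ΔH = -75602 kJ/h = -21 kW
Heat removed = 21 kW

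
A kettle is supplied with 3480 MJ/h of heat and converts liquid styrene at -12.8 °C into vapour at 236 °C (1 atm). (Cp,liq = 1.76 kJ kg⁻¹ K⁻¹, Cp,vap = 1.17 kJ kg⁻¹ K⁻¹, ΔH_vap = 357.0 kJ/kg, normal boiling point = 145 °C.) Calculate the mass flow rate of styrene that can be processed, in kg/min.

ṁ = 78.3 kg/min

Δh = 1.76×(145−-12.8) + 357.0 + 1.17×(236−145) = 741.2 kJ/kg
Q = 3480 MJ/h = 966.67 kJ/s = 58000 kJ/min
ṁ = Q/Δh = 58000 / 741.2 = 78.252 kg/min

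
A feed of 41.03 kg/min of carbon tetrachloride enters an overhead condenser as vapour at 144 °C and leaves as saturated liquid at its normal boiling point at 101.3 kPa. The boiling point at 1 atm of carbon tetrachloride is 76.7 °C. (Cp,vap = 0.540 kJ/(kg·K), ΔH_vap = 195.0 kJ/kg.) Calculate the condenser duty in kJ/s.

Q_c = 158 kJ/s

vapour 144→76.7 °C: -36.342 kJ/kg
condensation at 76.7 °C: -195 kJ/kg
Δh = -36.342 + -195 = -231.34 kJ/kg
Q = ṁ·Δh = 41.03 kg/min × -231.34 kJ/kg = -9492 kJ/min
|Q| = 158.2 kW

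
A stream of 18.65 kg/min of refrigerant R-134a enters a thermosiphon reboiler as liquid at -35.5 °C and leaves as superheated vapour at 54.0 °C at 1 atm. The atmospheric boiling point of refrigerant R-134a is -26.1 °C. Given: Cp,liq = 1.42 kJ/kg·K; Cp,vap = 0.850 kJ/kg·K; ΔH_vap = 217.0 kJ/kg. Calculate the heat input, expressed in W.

liquid -35.5→-26.1 °C: 13.348 kJ/kg
vaporisation at -26.1 °C: 217 kJ/kg
vapour -26.1→54.0 °C: 68.085 kJ/kg
Δh = 13.348 + 217 + 68.085 = 298.43 kJ/kg
Q = ṁ·Δh = 18.65 kg/min × 298.43 kJ/kg = 5565.8 kJ/min
|Q| = 92.763 kW = 92763 W

Q = 92800 W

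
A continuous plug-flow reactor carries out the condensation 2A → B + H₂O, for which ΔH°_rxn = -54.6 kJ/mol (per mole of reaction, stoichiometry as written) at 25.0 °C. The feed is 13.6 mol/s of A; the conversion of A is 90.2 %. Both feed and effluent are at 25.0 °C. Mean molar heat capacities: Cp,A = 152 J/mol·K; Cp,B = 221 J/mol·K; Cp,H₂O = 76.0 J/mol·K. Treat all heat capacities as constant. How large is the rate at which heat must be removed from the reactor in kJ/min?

Extent of reaction ξ = 0.902 × 13.6 / 2 = 6.1336 mol/s
Reaction term: ξ·ΔH°_rxn = 6.1336 × -54.6 = -334.89 kJ/s
Q = ΔH = -334.89 kJ/s = -334.89 kW
Heat removed = 20094 kJ/min

Q_out = 20100 kJ/min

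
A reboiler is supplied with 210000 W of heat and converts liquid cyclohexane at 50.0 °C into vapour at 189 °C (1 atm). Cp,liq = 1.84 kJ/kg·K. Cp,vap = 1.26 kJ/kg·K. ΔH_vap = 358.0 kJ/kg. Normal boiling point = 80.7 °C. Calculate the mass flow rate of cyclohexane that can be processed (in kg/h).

ṁ = 1370 kg/h

Δh = 1.84×(80.7−50.0) + 358.0 + 1.26×(189−80.7) = 550.95 kJ/kg
Q = 210000 W = 210 kJ/s = 756000 kJ/h
ṁ = Q/Δh = 756000 / 550.95 = 1372.2 kg/h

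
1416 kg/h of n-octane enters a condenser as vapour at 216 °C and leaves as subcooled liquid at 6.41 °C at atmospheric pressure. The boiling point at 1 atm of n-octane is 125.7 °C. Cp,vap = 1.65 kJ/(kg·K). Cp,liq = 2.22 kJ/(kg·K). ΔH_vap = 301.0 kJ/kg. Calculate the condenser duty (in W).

vapour 216→125.7 °C: -148.99 kJ/kg
condensation at 125.7 °C: -301 kJ/kg
liquid 125.7→6.41 °C: -264.82 kJ/kg
Δh = -148.99 + -301 + -264.82 = -714.82 kJ/kg
Q = ṁ·Δh = 1416 kg/h × -714.82 kJ/kg = -1.0122e+06 kJ/h
|Q| = 281.16 kW = 281160 W

Q_c = 281000 W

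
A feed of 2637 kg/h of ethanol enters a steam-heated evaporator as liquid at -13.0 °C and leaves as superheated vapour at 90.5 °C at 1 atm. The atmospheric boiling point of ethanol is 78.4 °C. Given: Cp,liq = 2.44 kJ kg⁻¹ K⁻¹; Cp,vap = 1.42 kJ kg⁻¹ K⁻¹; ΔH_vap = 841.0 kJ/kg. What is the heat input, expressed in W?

liquid -13.0→78.4 °C: 223.02 kJ/kg
vaporisation at 78.4 °C: 841 kJ/kg
vapour 78.4→90.5 °C: 17.182 kJ/kg
Δh = 223.02 + 841 + 17.182 = 1081.2 kJ/kg
Q = ṁ·Δh = 2637 kg/h × 1081.2 kJ/kg = 2.8511e+06 kJ/h
|Q| = 791.98 kW = 791980 W

Q = 792000 W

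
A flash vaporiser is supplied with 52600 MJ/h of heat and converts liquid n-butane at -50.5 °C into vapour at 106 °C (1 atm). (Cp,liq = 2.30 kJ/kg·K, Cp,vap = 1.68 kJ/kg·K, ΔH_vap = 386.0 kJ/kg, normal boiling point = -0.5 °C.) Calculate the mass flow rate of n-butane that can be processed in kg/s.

Δh = 2.30×(-0.5−-50.5) + 386.0 + 1.68×(106−-0.5) = 679.92 kJ/kg
Q = 52600 MJ/h = 14611 kJ/s = 14611 kJ/s
ṁ = Q/Δh = 14611 / 679.92 = 21.489 kg/s

ṁ = 21.5 kg/s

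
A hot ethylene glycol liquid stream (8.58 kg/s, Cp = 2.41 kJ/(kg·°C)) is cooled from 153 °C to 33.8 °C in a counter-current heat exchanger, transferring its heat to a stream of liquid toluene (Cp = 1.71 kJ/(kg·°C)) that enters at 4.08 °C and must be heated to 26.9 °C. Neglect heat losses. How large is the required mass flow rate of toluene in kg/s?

ṁ_c = 63.2 kg/s

Heat released by hot stream: Q = 8.58 × 2.41 × (153 − 33.8) = 2464.8 kJ/s
Energy balance on cold side (adiabatic exchanger): Q = ṁ_c·Cp_c·(T_c,out − T_c,in)
ṁ_c = 2464.8 / [1.71 × (26.9 − 4.08)] = 63.164 kg/s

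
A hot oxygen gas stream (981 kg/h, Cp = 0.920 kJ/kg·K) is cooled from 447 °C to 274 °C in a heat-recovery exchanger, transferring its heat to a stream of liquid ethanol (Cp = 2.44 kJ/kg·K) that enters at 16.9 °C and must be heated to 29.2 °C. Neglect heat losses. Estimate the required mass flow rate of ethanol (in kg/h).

ṁ_c = 5200 kg/h

Heat released by hot stream: Q = 981 × 0.920 × (447 − 274) = 156140 kJ/h
Energy balance on cold side (adiabatic exchanger): Q = ṁ_c·Cp_c·(T_c,out − T_c,in)
ṁ_c = 156140 / [2.44 × (29.2 − 16.9)] = 5202.5 kg/h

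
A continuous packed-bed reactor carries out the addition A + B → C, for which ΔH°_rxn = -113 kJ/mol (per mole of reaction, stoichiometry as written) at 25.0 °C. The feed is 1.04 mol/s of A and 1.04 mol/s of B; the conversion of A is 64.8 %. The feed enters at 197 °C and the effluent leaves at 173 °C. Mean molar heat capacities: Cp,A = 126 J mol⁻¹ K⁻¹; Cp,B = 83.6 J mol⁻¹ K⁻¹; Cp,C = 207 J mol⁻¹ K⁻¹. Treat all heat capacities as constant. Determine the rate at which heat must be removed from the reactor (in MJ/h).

Extent of reaction ξ = 0.648 × 1.04 = 0.67392 mol/s
Reaction term: ξ·ΔH°_rxn = 0.67392 × -113 = -76.153 kJ/s
Sensible, feed 197→25 °C: -37.493 kJ/s
Outlet flows (mol/s): A 0.36608, B 0.36608, C 0.67392
Sensible, products 25→173 °C: 32.002 kJ/s
Q = ΔH = -81.644 kJ/s = -81.644 kW
Heat removed = 293.92 MJ/h

Q_out = 294 MJ/h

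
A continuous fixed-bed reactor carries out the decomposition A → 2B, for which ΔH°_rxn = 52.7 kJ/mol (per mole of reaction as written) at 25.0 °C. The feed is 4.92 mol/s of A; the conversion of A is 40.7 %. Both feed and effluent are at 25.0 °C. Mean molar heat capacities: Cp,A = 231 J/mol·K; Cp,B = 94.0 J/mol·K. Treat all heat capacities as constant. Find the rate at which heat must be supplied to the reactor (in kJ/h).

Extent of reaction ξ = 0.407 × 4.92 = 2.0024 mol/s
Reaction term: ξ·ΔH°_rxn = 2.0024 × 52.7 = 105.53 kJ/s
Q = ΔH = 105.53 kJ/s = 105.53 kW
Heat supplied = 379900 kJ/h

Q_in = 380000 kJ/h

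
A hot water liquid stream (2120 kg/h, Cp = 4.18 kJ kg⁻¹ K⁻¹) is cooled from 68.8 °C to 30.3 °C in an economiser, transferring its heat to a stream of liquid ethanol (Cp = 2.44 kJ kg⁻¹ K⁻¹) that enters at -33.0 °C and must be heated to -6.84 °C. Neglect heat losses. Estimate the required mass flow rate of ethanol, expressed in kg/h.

Heat released by hot stream: Q = 2120 × 4.18 × (68.8 − 30.3) = 341170 kJ/h
Energy balance on cold side (adiabatic exchanger): Q = ṁ_c·Cp_c·(T_c,out − T_c,in)
ṁ_c = 341170 / [2.44 × (-6.84 − -33.0)] = 5345 kg/h

ṁ_c = 5340 kg/h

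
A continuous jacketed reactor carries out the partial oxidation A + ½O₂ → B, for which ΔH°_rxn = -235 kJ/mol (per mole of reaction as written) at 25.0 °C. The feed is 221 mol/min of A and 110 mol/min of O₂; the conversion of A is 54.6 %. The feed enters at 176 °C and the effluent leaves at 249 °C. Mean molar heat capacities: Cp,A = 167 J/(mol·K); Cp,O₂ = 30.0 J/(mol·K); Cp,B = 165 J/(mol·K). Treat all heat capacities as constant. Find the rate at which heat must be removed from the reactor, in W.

Extent of reaction ξ = 0.546 × 221 = 120.67 mol/min
Reaction term: ξ·ΔH°_rxn = 120.67 × -235 = -28357 kJ/min
Sensible, feed 176→25 °C: -6071.3 kJ/min
Outlet flows (mol/min): A 100.33, O₂ 49.667, B 120.67
Sensible, products 25→249 °C: 8546.9 kJ/min
Q = ΔH = -25881 kJ/min = -431.35 kW
Heat removed = 431350 W

Q_out = 431000 W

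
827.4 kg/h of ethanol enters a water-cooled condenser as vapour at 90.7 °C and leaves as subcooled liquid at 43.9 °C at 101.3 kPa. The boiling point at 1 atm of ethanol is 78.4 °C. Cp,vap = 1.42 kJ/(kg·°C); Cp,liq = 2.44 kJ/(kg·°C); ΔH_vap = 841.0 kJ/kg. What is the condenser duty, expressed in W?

Q_c = 217000 W

vapour 90.7→78.4 °C: -17.466 kJ/kg
condensation at 78.4 °C: -841 kJ/kg
liquid 78.4→43.9 °C: -84.18 kJ/kg
Δh = -17.466 + -841 + -84.18 = -942.65 kJ/kg
Q = ṁ·Δh = 827.4 kg/h × -942.65 kJ/kg = -779950 kJ/h
|Q| = 216.65 kW = 216650 W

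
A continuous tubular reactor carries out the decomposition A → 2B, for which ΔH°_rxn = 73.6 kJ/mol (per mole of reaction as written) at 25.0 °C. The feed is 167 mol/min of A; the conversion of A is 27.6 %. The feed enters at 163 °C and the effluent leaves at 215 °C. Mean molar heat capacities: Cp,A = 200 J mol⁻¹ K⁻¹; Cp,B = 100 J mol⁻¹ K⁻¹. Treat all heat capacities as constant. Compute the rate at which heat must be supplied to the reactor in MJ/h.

Extent of reaction ξ = 0.276 × 167 = 46.092 mol/min
Reaction term: ξ·ΔH°_rxn = 46.092 × 73.6 = 3392.4 kJ/min
Sensible, feed 163→25 °C: -4609.2 kJ/min
Outlet flows (mol/min): A 120.91, B 92.184
Sensible, products 25→215 °C: 6346 kJ/min
Q = ΔH = 5129.2 kJ/min = 85.486 kW
Heat supplied = 307.75 MJ/h

Q_in = 308 MJ/h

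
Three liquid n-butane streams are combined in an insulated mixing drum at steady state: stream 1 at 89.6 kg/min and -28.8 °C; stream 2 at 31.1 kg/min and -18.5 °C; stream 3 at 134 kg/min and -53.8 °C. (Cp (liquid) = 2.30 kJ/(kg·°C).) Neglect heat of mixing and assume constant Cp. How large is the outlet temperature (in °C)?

T_out = -40.7 °C

Adiabatic, steady state ⇒ Σ ṁᵢCp,ᵢ(T_out − Tᵢ) = 0
Σ ṁᵢCp,ᵢTᵢ = 89.6×2.30×-28.8 + 31.1×2.30×-18.5 + 134×2.30×-53.8 = -23840
Σ ṁᵢCp,ᵢ = 89.6×2.30 + 31.1×2.30 + 134×2.30 = 585.81
T_out = -23840 / 585.81 = -40.695 °C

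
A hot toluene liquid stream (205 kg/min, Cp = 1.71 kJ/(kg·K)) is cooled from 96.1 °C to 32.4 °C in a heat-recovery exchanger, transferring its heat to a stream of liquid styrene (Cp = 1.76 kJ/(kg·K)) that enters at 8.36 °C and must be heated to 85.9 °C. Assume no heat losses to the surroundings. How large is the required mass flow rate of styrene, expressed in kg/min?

ṁ_c = 164 kg/min

Heat released by hot stream: Q = 205 × 1.71 × (96.1 − 32.4) = 22330 kJ/min
Energy balance on cold side (adiabatic exchanger): Q = ṁ_c·Cp_c·(T_c,out − T_c,in)
ṁ_c = 22330 / [1.76 × (85.9 − 8.36)] = 163.63 kg/min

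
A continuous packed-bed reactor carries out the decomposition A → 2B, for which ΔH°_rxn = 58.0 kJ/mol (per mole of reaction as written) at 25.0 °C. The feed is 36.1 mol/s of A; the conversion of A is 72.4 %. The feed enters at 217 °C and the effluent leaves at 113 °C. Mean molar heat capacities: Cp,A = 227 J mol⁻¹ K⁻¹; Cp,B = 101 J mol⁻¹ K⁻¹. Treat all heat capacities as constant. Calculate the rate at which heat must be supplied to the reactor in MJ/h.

Extent of reaction ξ = 0.724 × 36.1 = 26.136 mol/s
Reaction term: ξ·ΔH°_rxn = 26.136 × 58.0 = 1515.9 kJ/s
Sensible, feed 217→25 °C: -1573.4 kJ/s
Outlet flows (mol/s): A 9.9636, B 52.273
Sensible, products 25→113 °C: 663.63 kJ/s
Q = ΔH = 606.16 kJ/s = 606.16 kW
Heat supplied = 2182.2 MJ/h

Q_in = 2180 MJ/h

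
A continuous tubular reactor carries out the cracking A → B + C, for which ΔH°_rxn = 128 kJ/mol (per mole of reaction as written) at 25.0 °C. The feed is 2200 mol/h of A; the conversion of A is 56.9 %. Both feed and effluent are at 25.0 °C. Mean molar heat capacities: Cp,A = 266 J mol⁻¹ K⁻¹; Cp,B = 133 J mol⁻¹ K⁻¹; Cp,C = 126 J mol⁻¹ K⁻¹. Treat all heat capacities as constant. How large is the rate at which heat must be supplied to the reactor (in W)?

Extent of reaction ξ = 0.569 × 2200 = 1251.8 mol/h
Reaction term: ξ·ΔH°_rxn = 1251.8 × 128 = 160230 kJ/h
Q = ΔH = 160230 kJ/h = 44.508 kW
Heat supplied = 44508 W

Q_in = 44500 W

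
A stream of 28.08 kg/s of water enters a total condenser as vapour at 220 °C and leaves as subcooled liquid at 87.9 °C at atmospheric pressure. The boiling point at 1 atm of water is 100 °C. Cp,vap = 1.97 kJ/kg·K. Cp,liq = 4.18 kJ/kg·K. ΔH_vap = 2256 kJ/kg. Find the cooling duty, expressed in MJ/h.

vapour 220→100 °C: -236.4 kJ/kg
condensation at 100 °C: -2256 kJ/kg
liquid 100→87.9 °C: -50.578 kJ/kg
Δh = -236.4 + -2256 + -50.578 = -2543 kJ/kg
Q = ṁ·Δh = 28.08 kg/s × -2543 kJ/kg = -71407 kJ/s
|Q| = 71407 kW = 257060 MJ/h

Q_c = 257000 MJ/h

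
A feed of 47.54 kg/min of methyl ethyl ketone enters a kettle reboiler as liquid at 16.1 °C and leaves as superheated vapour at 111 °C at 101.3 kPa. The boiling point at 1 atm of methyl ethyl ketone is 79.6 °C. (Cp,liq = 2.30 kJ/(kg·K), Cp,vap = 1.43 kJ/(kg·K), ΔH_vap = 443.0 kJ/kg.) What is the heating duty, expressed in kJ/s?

liquid 16.1→79.6 °C: 146.05 kJ/kg
vaporisation at 79.6 °C: 443 kJ/kg
vapour 79.6→111 °C: 44.902 kJ/kg
Δh = 146.05 + 443 + 44.902 = 633.95 kJ/kg
Q = ṁ·Δh = 47.54 kg/min × 633.95 kJ/kg = 30138 kJ/min
|Q| = 502.3 kW

Q = 502 kJ/s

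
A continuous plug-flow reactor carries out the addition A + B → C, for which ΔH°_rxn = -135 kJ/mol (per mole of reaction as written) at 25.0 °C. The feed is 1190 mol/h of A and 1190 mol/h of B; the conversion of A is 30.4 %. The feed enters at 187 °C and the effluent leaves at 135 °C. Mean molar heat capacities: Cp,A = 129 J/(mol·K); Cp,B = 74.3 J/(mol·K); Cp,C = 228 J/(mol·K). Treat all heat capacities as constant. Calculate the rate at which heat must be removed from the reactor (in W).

Q_out = 16800 W

Extent of reaction ξ = 0.304 × 1190 = 361.76 mol/h
Reaction term: ξ·ΔH°_rxn = 361.76 × -135 = -48838 kJ/h
Sensible, feed 187→25 °C: -39192 kJ/h
Outlet flows (mol/h): A 828.24, B 828.24, C 361.76
Sensible, products 25→135 °C: 27595 kJ/h
Q = ΔH = -60435 kJ/h = -16.787 kW
Heat removed = 16787 W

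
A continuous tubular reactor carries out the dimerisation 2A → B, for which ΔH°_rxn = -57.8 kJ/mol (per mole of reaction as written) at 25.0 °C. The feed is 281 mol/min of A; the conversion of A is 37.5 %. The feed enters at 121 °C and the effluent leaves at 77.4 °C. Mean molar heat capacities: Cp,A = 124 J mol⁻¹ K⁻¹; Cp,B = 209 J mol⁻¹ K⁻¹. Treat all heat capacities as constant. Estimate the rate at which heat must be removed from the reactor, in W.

Extent of reaction ξ = 0.375 × 281 / 2 = 52.688 mol/min
Reaction term: ξ·ΔH°_rxn = 52.688 × -57.8 = -3045.3 kJ/min
Sensible, feed 121→25 °C: -3345 kJ/min
Outlet flows (mol/min): A 175.62, B 52.688
Sensible, products 25→77.4 °C: 1718.2 kJ/min
Q = ΔH = -4672.2 kJ/min = -77.87 kW
Heat removed = 77870 W

Q_out = 77900 W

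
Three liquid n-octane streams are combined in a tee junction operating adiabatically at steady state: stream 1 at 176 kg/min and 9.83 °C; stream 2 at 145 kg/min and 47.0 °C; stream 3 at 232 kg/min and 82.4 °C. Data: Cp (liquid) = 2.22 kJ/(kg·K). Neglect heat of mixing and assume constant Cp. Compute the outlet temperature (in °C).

Energy balance with Q = 0: Σ ṁᵢCp,ᵢ(T_out − Tᵢ) = 0
Σ ṁᵢCp,ᵢTᵢ = 176×2.22×9.83 + 145×2.22×47.0 + 232×2.22×82.4 = 61409
Σ ṁᵢCp,ᵢ = 176×2.22 + 145×2.22 + 232×2.22 = 1227.7
T_out = 61409 / 1227.7 = 50.021 °C

T_out = 50.0 °C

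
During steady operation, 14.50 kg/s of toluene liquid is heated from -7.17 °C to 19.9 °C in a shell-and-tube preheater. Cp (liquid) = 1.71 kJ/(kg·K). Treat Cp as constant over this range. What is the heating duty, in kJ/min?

Q = 40300 kJ/min

Q = ṁ·Cp·ΔT = 14.50 × 1.71 × (19.9 − -7.17) = 671.2 kJ/s
Heating duty = 40272 kJ/min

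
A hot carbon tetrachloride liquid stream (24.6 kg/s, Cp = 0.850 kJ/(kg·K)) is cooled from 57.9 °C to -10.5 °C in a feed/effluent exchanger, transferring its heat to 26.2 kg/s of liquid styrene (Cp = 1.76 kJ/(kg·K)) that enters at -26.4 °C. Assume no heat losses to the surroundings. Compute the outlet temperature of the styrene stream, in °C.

Heat released by hot stream: Q = 24.6 × 0.850 × (57.9 − -10.5) = 1430.2 kJ/s
Energy balance on cold side (adiabatic exchanger): Q = ṁ_c·Cp_c·(T_c,out − T_c,in)
T_c,out = -26.4 + 1430.2/(26.2 × 1.76) = 4.6167 °C

T_c,out = 4.62 °C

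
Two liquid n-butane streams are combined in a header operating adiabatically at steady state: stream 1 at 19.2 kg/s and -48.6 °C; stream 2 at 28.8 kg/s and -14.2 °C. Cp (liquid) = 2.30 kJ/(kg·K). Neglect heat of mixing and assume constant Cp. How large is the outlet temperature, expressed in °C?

T_out = -28.0 °C

No heat crosses the boundary, so H_out = H_in.
T_out = Σ ṁᵢCp,ᵢTᵢ / Σ ṁᵢCp,ᵢ
      = -3086.8 / 110.4 = -27.96 °C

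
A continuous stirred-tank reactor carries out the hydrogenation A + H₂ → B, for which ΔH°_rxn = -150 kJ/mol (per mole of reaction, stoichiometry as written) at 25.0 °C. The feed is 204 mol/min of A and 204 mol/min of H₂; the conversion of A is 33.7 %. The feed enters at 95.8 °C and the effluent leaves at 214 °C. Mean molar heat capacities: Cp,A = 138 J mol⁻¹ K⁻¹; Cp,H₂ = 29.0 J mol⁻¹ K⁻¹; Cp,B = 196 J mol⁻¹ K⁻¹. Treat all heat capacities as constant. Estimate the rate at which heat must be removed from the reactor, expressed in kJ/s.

Extent of reaction ξ = 0.337 × 204 = 68.748 mol/min
Reaction term: ξ·ΔH°_rxn = 68.748 × -150 = -10312 kJ/min
Sensible, feed 95.8→25 °C: -2412 kJ/min
Outlet flows (mol/min): A 135.25, H₂ 135.25, B 68.748
Sensible, products 25→214 °C: 6815.7 kJ/min
Q = ΔH = -5908.6 kJ/min = -98.476 kW
Heat removed = 98.476 kJ/s

Q_out = 98.5 kJ/s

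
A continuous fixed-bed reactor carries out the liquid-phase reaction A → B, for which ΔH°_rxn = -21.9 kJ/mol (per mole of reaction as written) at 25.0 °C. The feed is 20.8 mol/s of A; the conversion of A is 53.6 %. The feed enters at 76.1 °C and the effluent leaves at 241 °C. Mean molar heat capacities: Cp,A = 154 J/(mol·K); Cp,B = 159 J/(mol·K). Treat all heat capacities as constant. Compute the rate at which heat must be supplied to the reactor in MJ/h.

Q_in = 1070 MJ/h

Extent of reaction ξ = 0.536 × 20.8 = 11.149 mol/s
Reaction term: ξ·ΔH°_rxn = 11.149 × -21.9 = -244.16 kJ/s
Sensible, feed 76.1→25 °C: -163.68 kJ/s
Outlet flows (mol/s): A 9.6512, B 11.149
Sensible, products 25→241 °C: 703.93 kJ/s
Q = ΔH = 296.09 kJ/s = 296.09 kW
Heat supplied = 1065.9 MJ/h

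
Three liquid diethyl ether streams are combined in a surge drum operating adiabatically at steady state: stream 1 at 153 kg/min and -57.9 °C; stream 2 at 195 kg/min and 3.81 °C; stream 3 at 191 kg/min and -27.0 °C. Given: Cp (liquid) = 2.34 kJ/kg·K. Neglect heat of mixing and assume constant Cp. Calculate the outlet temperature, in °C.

No heat crosses the boundary, so H_out = H_in.
Σ ṁᵢCp,ᵢTᵢ = 153×2.34×-57.9 + 195×2.34×3.81 + 191×2.34×-27.0 = -31058
Σ ṁᵢCp,ᵢ = 153×2.34 + 195×2.34 + 191×2.34 = 1261.3
T_out = -31058 / 1261.3 = -24.625 °C

T_out = -24.6 °C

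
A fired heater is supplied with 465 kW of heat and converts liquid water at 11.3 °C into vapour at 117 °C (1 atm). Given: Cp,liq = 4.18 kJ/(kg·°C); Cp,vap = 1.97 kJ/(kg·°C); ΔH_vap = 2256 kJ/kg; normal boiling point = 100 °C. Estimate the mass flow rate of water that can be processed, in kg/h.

ṁ = 629 kg/h

Δh = 4.18×(100−11.3) + 2256 + 1.97×(117−100) = 2660.3 kJ/kg
Q = 465 kW = 465 kJ/s = 1.674e+06 kJ/h
ṁ = Q/Δh = 1.674e+06 / 2660.3 = 629.26 kg/h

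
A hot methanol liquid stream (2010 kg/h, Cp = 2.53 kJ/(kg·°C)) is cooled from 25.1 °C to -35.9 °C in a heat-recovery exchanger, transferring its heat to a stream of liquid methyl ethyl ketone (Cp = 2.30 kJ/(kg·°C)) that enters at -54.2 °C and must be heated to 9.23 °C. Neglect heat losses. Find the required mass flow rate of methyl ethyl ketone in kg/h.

ṁ_c = 2130 kg/h

Heat released by hot stream: Q = 2010 × 2.53 × (25.1 − -35.9) = 310200 kJ/h
Energy balance on cold side (adiabatic exchanger): Q = ṁ_c·Cp_c·(T_c,out − T_c,in)
ṁ_c = 310200 / [2.30 × (9.23 − -54.2)] = 2126.3 kg/h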